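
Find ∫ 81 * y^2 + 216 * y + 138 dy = 27*y^3 + 108*y^2 + 138*y + C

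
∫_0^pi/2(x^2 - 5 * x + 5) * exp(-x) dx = (-pi^2/4 - 2 + 3*pi/2)*exp(-pi/2) + 2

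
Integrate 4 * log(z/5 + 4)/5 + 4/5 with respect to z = 4*(z + 20)*log(z/5 + 4)/5 + C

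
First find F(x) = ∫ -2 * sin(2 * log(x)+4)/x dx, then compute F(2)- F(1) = cos(2*log(2) + 4) - cos(4)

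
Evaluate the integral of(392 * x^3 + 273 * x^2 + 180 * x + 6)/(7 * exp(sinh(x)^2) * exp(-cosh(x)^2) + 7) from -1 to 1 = 194*E/(7*(1 + E))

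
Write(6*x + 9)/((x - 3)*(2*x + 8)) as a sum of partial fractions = 15/(14*(x + 4)) + 27/(14*(x - 3))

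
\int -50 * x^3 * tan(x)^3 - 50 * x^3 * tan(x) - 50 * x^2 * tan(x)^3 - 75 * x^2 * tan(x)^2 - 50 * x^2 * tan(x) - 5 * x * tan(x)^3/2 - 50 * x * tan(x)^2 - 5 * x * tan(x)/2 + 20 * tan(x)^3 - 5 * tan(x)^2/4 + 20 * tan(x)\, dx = (-25*x^3 - 25*x^2 - 5*x/4 + 10)*tan(x)^2 + C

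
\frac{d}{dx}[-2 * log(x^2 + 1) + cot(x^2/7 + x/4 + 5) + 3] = -(8*x^3/sin(x^2/7 + x/4 + 5)^2 + 7*x^2/sin(x^2/7 + x/4 + 5)^2 + 112*x + 8*x/sin(x^2/7 + x/4 + 5)^2 + 7/sin(x^2/7 + x/4 + 5)^2)/(28*x^2 + 28)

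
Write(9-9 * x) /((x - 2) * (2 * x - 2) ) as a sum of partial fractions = -9/(2*(x - 2))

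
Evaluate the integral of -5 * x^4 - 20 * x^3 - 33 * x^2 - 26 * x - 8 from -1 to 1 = -40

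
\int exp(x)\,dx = exp(x) + C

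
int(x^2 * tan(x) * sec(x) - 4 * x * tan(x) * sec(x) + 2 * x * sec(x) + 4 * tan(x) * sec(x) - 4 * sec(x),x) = (x - 2)^2*sec(x) + C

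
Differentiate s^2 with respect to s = 2*s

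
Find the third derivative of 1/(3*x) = -2/x^4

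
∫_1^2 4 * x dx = 6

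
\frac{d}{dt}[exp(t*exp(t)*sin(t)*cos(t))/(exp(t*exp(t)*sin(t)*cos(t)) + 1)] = (t*sin(2*t)/2 + t*cos(2*t) + sin(2*t)/2)*exp(t)*exp(t*exp(t)*sin(2*t)/2)/(exp(t*exp(t)*sin(2*t)/2) + 1)^2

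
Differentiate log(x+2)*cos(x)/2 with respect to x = (-x*log(x + 2)*sin(x) - 2*log(x + 2)*sin(x) + cos(x))/(2*x + 4)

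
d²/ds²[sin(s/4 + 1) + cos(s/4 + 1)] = -sqrt(2)*sin(s/4 + pi/4 + 1)/16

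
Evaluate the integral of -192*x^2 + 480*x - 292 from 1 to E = (5 - 4*E)^3 - 9 + 8*E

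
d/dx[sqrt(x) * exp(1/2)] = exp(1/2)/(2*sqrt(x))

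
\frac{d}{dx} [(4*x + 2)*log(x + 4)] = (4*x*log(x + 4) + 4*x + 16*log(x + 4) + 2)/(x + 4)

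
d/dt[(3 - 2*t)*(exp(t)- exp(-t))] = (-2*t*exp(2*t) - 2*t + exp(2*t) + 5)*exp(-t)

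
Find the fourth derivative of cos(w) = cos(w)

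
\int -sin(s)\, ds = cos(s) + C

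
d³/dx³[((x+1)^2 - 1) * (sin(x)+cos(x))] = x^2*sin(x) - x^2*cos(x) - 4*x*sin(x) - 8*x*cos(x) - 12*sin(x)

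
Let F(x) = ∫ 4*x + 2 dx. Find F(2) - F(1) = 8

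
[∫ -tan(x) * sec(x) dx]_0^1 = 1 - sec(1)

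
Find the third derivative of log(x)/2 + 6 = x^(-3)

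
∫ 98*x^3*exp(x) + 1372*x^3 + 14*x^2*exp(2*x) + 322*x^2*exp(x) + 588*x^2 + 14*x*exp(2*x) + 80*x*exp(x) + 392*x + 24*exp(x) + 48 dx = -28*x^2 - 4*x*exp(x) - 8*x + 7*(7*x^2 + x*exp(x) + 2*x + 2)^2 + C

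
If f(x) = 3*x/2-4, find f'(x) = 3/2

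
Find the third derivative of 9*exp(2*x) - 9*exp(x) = 72*exp(2*x) - 9*exp(x)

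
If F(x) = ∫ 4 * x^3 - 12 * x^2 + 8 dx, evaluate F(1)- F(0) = 5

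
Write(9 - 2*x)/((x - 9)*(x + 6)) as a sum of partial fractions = -7/(5*(x + 6)) - 3/(5*(x - 9))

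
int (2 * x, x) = x^2 + C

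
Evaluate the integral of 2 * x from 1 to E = -1 + exp(2)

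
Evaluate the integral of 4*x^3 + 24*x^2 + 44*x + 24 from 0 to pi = -9 + (-1 + (2 + pi)^2)^2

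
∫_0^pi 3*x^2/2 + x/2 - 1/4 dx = -pi/4 + pi^2/4 + pi^3/2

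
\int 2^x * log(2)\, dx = 2^x + C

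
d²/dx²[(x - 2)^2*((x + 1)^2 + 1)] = 12*x^2 - 12*x - 4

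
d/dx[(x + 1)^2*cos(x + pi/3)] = -x^2*sin(x + pi/3) - 2*x*sin(x + pi/3) + 2*x*cos(x + pi/3) - sin(x + pi/3) + 2*cos(x + pi/3)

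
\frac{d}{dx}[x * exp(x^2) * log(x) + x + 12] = 2*x^2*exp(x^2)*log(x) + exp(x^2)*log(x) + exp(x^2) + 1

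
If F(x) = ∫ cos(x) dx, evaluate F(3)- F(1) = -sin(1) + sin(3)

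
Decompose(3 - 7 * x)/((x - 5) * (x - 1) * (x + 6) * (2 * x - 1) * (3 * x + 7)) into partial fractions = -783/(20570*(3*x + 7)) - 8/(1989*(2*x - 1)) + 45/(11011*(x + 6)) + 1/(70*(x - 1)) - 4/(1089*(x - 5))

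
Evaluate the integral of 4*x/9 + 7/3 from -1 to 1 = 14/3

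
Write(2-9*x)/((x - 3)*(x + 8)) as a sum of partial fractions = -74/(11*(x + 8)) - 25/(11*(x - 3))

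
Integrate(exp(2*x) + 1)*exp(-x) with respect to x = 2*sinh(x) + C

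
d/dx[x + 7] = 1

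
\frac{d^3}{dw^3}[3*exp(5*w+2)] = 375*exp(5*w + 2)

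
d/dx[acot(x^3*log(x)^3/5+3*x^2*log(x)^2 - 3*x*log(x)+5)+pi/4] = (-15*x^2*log(x)^3 - 15*x^2*log(x)^2 - 150*x*log(x)^2 - 150*x*log(x) + 75*log(x) + 75)/(x^6*log(x)^6 + 30*x^5*log(x)^5 + 195*x^4*log(x)^4 - 400*x^3*log(x)^3 + 975*x^2*log(x)^2 - 750*x*log(x) + 650)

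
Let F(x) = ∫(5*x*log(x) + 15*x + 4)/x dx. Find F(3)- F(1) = 20 + 19*log(3)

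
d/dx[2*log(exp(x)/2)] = 2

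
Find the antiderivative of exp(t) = exp(t) + C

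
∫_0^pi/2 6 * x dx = 3*pi^2/4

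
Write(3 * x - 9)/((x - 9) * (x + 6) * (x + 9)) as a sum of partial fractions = -2/(3*(x + 9)) + 3/(5*(x + 6)) + 1/(15*(x - 9))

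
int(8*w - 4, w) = 4*w^2 - 4*w + C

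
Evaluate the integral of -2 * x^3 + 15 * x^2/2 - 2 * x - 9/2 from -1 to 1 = -4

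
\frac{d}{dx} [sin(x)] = cos(x)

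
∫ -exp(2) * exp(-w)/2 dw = exp(2 - w)/2 + C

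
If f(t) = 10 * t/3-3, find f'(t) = 10/3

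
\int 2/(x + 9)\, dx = 2*log(x/3 + 3) + C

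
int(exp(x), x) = exp(x) + C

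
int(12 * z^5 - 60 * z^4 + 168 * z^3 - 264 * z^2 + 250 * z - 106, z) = 2*z^6 - 12*z^5 + 42*z^4 - 88*z^3 + 125*z^2 - 106*z + C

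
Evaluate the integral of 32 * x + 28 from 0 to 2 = 120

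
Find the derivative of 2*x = 2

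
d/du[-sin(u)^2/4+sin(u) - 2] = -sin(2*u)/4 + cos(u)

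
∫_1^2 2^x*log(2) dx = 2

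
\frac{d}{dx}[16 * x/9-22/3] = 16/9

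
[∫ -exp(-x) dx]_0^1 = -1 + exp(-1)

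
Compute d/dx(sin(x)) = cos(x)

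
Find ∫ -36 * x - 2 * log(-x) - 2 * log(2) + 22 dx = 2*x*(-9*x - log(-2*x) + 12) + C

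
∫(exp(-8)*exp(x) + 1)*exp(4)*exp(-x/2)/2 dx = 2*sinh(x/2 - 4) + C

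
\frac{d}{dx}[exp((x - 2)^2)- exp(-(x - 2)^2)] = (2*x*exp(2*x^2 - 8*x + 8) + 2*x - 4*exp(2*x^2 - 8*x + 8) - 4)*exp(-x^2 + 4*x - 4)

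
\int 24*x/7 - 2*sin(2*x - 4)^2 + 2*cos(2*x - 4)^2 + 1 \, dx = 12*x^2/7 + x + sin(4*x - 8)/2 + C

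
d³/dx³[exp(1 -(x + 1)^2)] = (-8*x^3 - 24*x^2 - 12*x + 4)*exp(-x^2 - 2*x)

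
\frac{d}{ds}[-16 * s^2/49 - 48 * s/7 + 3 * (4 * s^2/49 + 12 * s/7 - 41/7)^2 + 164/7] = 192*s^3/2401 + 864*s^2/343 + 3856*s/343 - 3288/49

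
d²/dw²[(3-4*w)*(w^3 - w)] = -48*w^2 + 18*w + 8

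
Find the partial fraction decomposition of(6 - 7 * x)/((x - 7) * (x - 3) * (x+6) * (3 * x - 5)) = -153/(1472*(3*x - 5)) - 16/(897*(x + 6)) + 5/(48*(x - 3)) - 43/(832*(x - 7))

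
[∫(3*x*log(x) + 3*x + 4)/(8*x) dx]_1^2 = 5*log(2)/4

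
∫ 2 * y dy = y^2 + C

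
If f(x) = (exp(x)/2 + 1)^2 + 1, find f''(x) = exp(2*x) + exp(x)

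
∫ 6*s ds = 3*s^2 + C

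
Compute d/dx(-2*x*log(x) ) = -2*log(x) - 2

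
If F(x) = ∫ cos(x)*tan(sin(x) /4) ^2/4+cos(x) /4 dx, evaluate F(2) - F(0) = tan(sin(2)/4)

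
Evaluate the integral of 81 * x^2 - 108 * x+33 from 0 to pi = -3*pi + 8 + (-2 + 3*pi)^3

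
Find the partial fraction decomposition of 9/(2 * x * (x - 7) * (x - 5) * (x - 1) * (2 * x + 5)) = 24/(3325*(2*x + 5)) + 3/(112*(x - 1)) - 3/(400*(x - 5)) + 3/(1064*(x - 7)) - 9/(350*x)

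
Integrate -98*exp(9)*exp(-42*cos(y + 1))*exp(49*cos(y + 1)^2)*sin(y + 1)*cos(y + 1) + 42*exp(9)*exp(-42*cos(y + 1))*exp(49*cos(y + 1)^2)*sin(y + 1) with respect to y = exp((7*cos(y + 1) - 3)^2) + C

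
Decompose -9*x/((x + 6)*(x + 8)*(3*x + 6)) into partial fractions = 2/(x + 8) - 9/(4*(x + 6)) + 1/(4*(x + 2))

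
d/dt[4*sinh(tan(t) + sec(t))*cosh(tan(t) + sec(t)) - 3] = 4*(sin(t) + 1)*cosh(2*tan(t) + 2/cos(t))/cos(t)^2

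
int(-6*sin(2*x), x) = 3*cos(2*x) + C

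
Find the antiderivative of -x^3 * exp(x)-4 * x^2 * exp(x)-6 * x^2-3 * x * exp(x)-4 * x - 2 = -(exp(x) + 2)*(x^3 + x^2 + x - 1) + C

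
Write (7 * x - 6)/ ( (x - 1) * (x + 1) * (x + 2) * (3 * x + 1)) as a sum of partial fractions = 45/(8*(3*x + 1)) + 4/(3*(x + 2)) - 13/(4*(x + 1)) + 1/(24*(x - 1))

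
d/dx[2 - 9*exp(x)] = -9*exp(x)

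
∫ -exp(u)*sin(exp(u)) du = cos(exp(u)) + C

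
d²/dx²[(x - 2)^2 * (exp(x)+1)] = x^2*exp(x) - 2*exp(x) + 2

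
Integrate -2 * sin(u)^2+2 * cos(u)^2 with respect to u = sin(2*u) + C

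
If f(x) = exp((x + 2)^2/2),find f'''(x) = x^3*exp(x^2/2 + 2*x + 2) + 6*x^2*exp(x^2/2 + 2*x + 2) + 15*x*exp(x^2/2 + 2*x + 2) + 14*exp(x^2/2 + 2*x + 2)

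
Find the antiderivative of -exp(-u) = exp(-u) + C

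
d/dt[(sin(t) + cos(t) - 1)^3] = 3*sqrt(2)*(sqrt(2)*sin(t + pi/4) - 1)^2*cos(t + pi/4)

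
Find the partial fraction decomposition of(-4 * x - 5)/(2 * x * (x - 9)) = -41/(18*(x - 9)) + 5/(18*x)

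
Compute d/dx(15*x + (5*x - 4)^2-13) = 50*x - 25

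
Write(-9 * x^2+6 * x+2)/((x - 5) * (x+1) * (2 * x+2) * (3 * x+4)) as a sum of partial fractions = 297/(19*(3*x + 4)) - 365/(72*(x + 1)) + 13/(12*(x + 1)^2) - 193/(1368*(x - 5))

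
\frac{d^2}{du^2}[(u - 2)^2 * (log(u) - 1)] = (2*u^2*log(u) + u^2 - 4*u - 4)/u^2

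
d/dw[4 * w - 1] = 4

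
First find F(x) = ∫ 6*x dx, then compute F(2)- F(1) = 9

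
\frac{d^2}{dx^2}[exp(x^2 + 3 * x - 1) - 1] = 4*x^2*exp(x^2 + 3*x - 1) + 12*x*exp(x^2 + 3*x - 1) + 11*exp(x^2 + 3*x - 1)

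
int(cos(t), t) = sin(t) + C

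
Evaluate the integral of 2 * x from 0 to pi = pi^2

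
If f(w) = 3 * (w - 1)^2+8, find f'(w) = 6*w - 6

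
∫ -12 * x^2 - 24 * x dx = -4*x^3 - 12*x^2 + C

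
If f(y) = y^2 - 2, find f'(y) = 2*y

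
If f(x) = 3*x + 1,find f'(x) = 3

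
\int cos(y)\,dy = sin(y) + C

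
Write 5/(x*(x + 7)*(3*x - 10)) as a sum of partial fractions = 9/(62*(3*x - 10)) + 5/(217*(x + 7)) - 1/(14*x)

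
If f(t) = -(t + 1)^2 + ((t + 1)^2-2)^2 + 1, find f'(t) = 4*t^3 + 12*t^2 + 2*t - 6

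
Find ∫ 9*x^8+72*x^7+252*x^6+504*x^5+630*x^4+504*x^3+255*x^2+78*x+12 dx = x^9 + 9*x^8 + 36*x^7 + 84*x^6 + 126*x^5 + 126*x^4 + 85*x^3 + 39*x^2 + 12*x + C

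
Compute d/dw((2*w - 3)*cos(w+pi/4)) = -2*w*sin(w + pi/4) + 3*sin(w + pi/4) + 2*cos(w + pi/4)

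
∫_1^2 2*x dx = 3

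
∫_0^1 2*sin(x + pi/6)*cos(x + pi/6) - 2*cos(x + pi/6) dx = -1/4 + (-1 + sin(pi/6 + 1))^2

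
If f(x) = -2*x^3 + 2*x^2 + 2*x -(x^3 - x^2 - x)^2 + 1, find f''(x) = -30*x^4 + 40*x^3 + 12*x^2 - 24*x + 2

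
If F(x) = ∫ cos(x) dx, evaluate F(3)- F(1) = -sin(1) + sin(3)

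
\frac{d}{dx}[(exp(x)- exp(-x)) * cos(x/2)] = (-exp(2*x)*sin(x/2) + 2*exp(2*x)*cos(x/2) + sin(x/2) + 2*cos(x/2))*exp(-x)/2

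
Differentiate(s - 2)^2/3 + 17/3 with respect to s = 2*s/3 - 4/3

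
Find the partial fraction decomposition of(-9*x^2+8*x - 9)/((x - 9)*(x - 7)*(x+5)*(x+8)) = 649/(765*(x + 8)) - 137/(252*(x + 5)) + 197/(180*(x - 7)) - 333/(238*(x - 9))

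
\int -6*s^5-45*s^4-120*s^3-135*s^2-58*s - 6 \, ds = -s^6 - 9*s^5 - 30*s^4 - 45*s^3 - 29*s^2 - 6*s + C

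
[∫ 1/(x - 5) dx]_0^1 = -log(15) + log(12)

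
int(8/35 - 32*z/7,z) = -16*z^2/7 + 8*z/35 + C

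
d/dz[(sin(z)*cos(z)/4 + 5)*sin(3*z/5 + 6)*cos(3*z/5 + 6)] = -sin(4*z/5 - 12)/40 + sin(16*z/5 + 12)/10 + 3*cos(6*z/5 + 12)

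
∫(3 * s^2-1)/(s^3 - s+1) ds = log(s^3 - s + 1) + C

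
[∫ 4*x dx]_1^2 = 6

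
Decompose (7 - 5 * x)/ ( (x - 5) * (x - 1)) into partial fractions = -1/(2*(x - 1)) - 9/(2*(x - 5))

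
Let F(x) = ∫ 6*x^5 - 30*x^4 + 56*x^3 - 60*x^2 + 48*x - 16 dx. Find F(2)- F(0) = 0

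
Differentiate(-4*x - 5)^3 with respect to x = -192*x^2 - 480*x - 300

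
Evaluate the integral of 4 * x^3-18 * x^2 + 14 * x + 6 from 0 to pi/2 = -1 + (-3*pi/2 - 1 + pi^2/4)^2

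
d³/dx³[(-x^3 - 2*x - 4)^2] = 120*x^3 + 96*x + 48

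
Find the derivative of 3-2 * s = -2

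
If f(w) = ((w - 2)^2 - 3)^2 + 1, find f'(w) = 4*w^3 - 24*w^2 + 36*w - 8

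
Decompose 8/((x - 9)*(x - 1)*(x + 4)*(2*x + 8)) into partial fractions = 72/(4225*(x + 4)) + 4/(65*(x + 4)^2) - 1/(50*(x - 1)) + 1/(338*(x - 9))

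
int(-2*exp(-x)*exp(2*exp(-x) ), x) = exp(2*exp(-x)) + C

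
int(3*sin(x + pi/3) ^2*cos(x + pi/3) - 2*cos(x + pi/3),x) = (sin(x + pi/3)^2 - 2)*sin(x + pi/3) + C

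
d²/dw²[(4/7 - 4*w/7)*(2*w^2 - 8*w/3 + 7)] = 16/3 - 48*w/7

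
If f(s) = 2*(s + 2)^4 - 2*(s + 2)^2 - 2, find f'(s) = 8*s^3 + 48*s^2 + 92*s + 56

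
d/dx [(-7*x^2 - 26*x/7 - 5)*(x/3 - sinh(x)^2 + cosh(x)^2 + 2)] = -7*x^2 - 934*x/21 - 269/21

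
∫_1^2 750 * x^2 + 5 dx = 1755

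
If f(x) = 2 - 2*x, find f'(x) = -2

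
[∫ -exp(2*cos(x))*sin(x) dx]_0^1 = -exp(2)/2 + exp(2*cos(1))/2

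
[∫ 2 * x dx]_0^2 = 4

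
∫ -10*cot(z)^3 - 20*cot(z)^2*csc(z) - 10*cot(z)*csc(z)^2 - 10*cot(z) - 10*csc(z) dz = 5*(cot(z) + csc(z))^2 + C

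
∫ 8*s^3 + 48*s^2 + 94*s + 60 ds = 2*s^4 + 16*s^3 + 47*s^2 + 60*s + C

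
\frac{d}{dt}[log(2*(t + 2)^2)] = 2/(t + 2)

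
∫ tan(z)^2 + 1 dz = tan(z) + C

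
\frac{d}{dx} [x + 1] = 1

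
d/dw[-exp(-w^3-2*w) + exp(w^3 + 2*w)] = (3*w^2*exp(2*w^3 + 4*w) + 3*w^2 + 2*exp(2*w^3 + 4*w) + 2)*exp(-w^3 - 2*w)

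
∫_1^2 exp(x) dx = -E + exp(2)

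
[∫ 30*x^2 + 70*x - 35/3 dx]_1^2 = 490/3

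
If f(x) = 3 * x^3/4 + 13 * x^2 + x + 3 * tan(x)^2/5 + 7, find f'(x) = 9*x^2/4 + 26*x + 6*sin(x)/(5*cos(x)^3) + 1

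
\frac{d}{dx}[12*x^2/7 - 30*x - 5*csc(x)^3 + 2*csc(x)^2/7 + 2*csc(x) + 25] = 24*x/7 + 15*cot(x)*csc(x)^3 - 4*cot(x)*csc(x)^2/7 - 2*cot(x)*csc(x) - 30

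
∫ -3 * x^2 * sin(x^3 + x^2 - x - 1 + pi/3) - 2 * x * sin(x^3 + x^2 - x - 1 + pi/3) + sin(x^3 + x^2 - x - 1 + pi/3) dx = cos(x^3 + x^2 - x - 1 + pi/3) + C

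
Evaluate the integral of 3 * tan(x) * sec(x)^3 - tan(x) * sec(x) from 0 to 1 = -sec(1) + sec(1)^3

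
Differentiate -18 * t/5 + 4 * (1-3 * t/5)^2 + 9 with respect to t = 72*t/25 - 42/5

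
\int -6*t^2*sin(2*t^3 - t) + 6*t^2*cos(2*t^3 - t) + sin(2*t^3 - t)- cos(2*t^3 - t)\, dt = sin(2*t^3 - t) + cos(2*t^3 - t) + C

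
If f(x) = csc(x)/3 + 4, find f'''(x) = (1/3 - 2/sin(x)^2)*cos(x)/sin(x)^2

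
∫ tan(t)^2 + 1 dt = tan(t) + C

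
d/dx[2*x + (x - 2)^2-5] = 2*x - 2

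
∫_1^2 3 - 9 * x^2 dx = -18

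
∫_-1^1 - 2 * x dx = 0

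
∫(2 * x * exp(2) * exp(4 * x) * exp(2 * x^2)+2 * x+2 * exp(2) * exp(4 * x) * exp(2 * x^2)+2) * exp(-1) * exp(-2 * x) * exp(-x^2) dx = 2*sinh((x + 1)^2) + C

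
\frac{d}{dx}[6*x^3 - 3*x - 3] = 18*x^2 - 3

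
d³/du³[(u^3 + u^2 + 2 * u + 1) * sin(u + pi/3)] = -u^3*cos(u + pi/3) - 9*u^2*sin(u + pi/3) - u^2*cos(u + pi/3) - 6*u*sin(u + pi/3) + 16*u*cos(u + pi/3) + 5*cos(u + pi/3)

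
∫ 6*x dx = 3*x^2 + C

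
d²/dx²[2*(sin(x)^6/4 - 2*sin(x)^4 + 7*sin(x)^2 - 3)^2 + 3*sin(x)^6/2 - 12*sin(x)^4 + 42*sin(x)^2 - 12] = -18*sin(x)^12 + 433*sin(x)^10/2 - 1140*sin(x)^8 + 2910*sin(x)^6 - 3485*sin(x)^4 + 1488*sin(x)^2 - 84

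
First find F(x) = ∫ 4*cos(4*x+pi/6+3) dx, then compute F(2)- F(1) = -sin(pi/6 + 7) + sin(pi/6 + 11)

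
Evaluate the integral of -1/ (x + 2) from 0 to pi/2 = -log(pi/2 + 2) + log(2)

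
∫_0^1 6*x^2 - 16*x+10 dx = 4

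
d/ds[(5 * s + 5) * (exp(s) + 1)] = 5*s*exp(s) + 10*exp(s) + 5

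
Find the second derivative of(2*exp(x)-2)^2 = 16*exp(2*x) - 8*exp(x)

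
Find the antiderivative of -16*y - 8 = -8*y^2 - 8*y + C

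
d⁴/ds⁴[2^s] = 2^s*log(2)^4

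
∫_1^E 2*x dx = -1 + exp(2)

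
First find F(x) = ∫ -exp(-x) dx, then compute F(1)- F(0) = -1 + exp(-1)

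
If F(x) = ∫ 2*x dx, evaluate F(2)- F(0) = 4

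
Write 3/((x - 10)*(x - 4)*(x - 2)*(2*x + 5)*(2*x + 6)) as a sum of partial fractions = -8/(975*(2*x + 5)) + 3/(910*(x + 3)) + 1/(480*(x - 2)) - 1/(728*(x - 4)) + 1/(10400*(x - 10))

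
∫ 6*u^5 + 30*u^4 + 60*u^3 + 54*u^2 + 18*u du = u^6 + 6*u^5 + 15*u^4 + 18*u^3 + 9*u^2 + C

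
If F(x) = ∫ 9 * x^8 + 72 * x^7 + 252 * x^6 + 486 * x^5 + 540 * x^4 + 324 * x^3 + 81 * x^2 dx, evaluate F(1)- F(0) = 343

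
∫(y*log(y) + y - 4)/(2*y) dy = (y - 4)*log(y)/2 + C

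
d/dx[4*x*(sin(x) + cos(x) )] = 4*sqrt(2)*(x*cos(x + pi/4) + sin(x + pi/4))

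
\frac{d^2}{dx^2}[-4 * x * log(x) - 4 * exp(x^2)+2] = (-16*x^3*exp(x^2) - 8*x*exp(x^2) - 4)/x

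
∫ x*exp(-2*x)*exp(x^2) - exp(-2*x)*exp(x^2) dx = exp((x - 1)^2 - 1)/2 + C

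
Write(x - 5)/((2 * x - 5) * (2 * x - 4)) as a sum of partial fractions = -5/(2*(2*x - 5)) + 3/(2*(x - 2))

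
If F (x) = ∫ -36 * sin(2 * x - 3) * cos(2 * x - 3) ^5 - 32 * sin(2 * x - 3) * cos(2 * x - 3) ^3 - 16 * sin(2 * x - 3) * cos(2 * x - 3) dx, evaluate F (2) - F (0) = -4*cos(3)^2 - 4*cos(3)^4 - 3*cos(3)^6 + 3*cos(1)^6 + 4*cos(1)^4 + 4*cos(1)^2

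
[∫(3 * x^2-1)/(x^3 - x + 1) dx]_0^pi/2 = -log(2) + log(-pi + 2 + pi^3/4)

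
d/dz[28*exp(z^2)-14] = 56*z*exp(z^2)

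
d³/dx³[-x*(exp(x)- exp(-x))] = (-x*exp(2*x) - x - 3*exp(2*x) + 3)*exp(-x)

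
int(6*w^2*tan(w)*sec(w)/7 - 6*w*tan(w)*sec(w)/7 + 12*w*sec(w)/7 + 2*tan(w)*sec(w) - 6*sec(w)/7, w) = (6*w^2/7 - 6*w/7 + 2)/cos(w) + C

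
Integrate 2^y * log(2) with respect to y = 2^y + C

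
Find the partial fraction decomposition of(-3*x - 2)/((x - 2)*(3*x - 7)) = -27/(3*x - 7) + 8/(x - 2)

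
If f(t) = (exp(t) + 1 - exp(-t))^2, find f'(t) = (2*exp(4*t) + 2*exp(3*t) + 2*exp(t) - 2)*exp(-2*t)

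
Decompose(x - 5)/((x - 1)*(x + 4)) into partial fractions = 9/(5*(x + 4)) - 4/(5*(x - 1))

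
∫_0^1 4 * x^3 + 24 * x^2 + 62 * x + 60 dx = 100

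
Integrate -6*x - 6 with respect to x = -3*x^2 - 6*x + C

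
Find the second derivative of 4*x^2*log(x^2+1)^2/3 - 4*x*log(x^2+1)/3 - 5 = (8*x^4*log(x^2 + 1)^2 + 48*x^4*log(x^2 + 1) + 32*x^4 - 8*x^3 + 16*x^2*log(x^2 + 1)^2 + 80*x^2*log(x^2 + 1) - 24*x + 8*log(x^2 + 1)^2)/(3*x^4 + 6*x^2 + 3)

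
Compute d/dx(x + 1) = 1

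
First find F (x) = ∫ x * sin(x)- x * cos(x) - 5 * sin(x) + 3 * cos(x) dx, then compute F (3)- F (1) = -3*sin(1) - 3*cos(1) + cos(3) + sin(3)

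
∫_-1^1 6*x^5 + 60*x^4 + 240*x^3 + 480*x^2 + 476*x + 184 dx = 712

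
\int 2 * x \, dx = x^2 + C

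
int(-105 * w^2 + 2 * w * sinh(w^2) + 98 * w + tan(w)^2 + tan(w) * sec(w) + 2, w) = -35*w^3 + 49*w^2 + w + tan(w) + cosh(w^2) + sec(w) + C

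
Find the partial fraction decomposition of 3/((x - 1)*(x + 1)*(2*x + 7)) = 4/(15*(2*x + 7)) - 3/(10*(x + 1)) + 1/(6*(x - 1))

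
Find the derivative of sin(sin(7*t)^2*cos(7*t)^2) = 28*sin(7*t)*sin(7*t + pi/4)*cos(7*t)*cos(7*t + pi/4)*cos(sin(7*t)^4 - sin(7*t)^2)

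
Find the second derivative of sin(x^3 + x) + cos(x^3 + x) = sqrt(2)*(-9*x^4*sin(x^3 + x + pi/4) - 6*x^2*sin(x^3 + x + pi/4) + 6*x*cos(x^3 + x + pi/4) - sin(x^3 + x + pi/4))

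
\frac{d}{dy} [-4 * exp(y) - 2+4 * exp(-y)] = (-4*exp(2*y) - 4)*exp(-y)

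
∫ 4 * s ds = 2*s^2 + C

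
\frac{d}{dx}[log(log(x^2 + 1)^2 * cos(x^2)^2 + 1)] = 2*x*(-x^2*log(x^2 + 1)*sin(2*x^2) - log(x^2 + 1)*sin(2*x^2) + cos(2*x^2) + 1)*log(x^2 + 1)/(x^2*log(x^2 + 1)^2*cos(x^2)^2 + x^2 + log(x^2 + 1)^2*cos(x^2)^2 + 1)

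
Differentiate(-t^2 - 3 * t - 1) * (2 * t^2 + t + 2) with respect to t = -8*t^3 - 21*t^2 - 14*t - 7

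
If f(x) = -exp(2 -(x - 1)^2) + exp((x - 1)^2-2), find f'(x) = (2*x*exp(2*x^2 - 4*x - 2) + 2*x - 2*exp(2*x^2 - 4*x - 2) - 2)*exp(-x^2 + 2*x + 1)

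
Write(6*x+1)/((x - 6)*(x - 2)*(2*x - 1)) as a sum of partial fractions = 16/(33*(2*x - 1)) - 13/(12*(x - 2)) + 37/(44*(x - 6))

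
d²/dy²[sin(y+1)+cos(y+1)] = -sin(y + 1) - cos(y + 1)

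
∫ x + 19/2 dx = x^2/2 + 19*x/2 + C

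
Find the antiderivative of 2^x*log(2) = 2^x + C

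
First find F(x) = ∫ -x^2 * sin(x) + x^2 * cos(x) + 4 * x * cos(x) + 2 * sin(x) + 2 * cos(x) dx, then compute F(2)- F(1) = 8*cos(2) - 3*sin(1) - 3*cos(1) + 8*sin(2)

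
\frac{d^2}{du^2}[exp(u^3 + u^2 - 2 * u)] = 9*u^4*exp(u^3 + u^2 - 2*u) + 12*u^3*exp(u^3 + u^2 - 2*u) - 8*u^2*exp(u^3 + u^2 - 2*u) - 2*u*exp(u^3 + u^2 - 2*u) + 6*exp(u^3 + u^2 - 2*u)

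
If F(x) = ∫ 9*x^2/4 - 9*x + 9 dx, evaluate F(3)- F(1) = 3/2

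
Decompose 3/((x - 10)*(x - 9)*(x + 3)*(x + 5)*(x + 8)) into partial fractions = 1/(1530*(x + 8)) - 1/(420*(x + 5)) + 1/(520*(x + 3)) - 1/(952*(x - 9)) + 1/(1170*(x - 10))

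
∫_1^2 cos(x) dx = -sin(1) + sin(2)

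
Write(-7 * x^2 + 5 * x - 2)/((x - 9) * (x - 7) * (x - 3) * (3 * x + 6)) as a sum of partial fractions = 8/(297*(x + 2)) - 5/(36*(x - 3)) + 155/(108*(x - 7)) - 131/(99*(x - 9))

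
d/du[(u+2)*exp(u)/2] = u*exp(u)/2 + 3*exp(u)/2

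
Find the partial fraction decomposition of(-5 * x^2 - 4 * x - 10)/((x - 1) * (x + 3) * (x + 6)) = -166/(21*(x + 6)) + 43/(12*(x + 3)) - 19/(28*(x - 1))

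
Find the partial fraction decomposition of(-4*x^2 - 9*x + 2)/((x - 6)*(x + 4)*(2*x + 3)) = -26/(75*(2*x + 3)) - 13/(25*(x + 4)) - 98/(75*(x - 6))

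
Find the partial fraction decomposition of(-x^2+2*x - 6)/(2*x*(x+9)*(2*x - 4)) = -35/(132*(x + 9)) - 3/(44*(x - 2)) + 1/(12*x)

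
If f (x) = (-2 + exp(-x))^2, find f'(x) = (4*exp(x) - 2)*exp(-2*x)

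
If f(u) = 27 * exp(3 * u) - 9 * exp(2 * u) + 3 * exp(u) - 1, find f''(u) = 243*exp(3*u) - 36*exp(2*u) + 3*exp(u)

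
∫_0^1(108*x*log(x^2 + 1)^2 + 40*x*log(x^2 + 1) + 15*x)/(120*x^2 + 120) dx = log(2)^2/12 + log(2)/16 + 3*log(2)^3/20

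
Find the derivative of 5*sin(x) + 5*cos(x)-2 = -5*sin(x) + 5*cos(x)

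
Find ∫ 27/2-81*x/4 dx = -81*x^2/8 + 27*x/2 + C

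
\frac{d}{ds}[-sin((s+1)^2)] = -2*(s + 1)*cos(s^2 + 2*s + 1)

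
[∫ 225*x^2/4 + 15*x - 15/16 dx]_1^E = -405/16 - 15*E/16 + 15*exp(2)/2 + 75*exp(3)/4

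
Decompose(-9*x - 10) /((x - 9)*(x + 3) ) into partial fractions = -17/(12*(x + 3)) - 91/(12*(x - 9))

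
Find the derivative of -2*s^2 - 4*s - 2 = -4*s - 4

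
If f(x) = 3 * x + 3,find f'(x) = 3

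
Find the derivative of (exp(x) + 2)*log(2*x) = (x*exp(x)*log(x) + x*exp(x)*log(2) + exp(x) + 2)/x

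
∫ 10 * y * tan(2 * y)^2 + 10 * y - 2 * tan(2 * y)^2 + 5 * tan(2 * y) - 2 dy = (5*y - 1)*tan(2*y) + C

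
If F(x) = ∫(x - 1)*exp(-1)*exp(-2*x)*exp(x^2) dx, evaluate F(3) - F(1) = -exp(-2)/2 + exp(2)/2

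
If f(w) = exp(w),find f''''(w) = exp(w)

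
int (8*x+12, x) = 4*x^2 + 12*x + C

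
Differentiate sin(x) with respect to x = cos(x)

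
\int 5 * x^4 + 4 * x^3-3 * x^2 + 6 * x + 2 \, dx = x^5 + x^4 - x^3 + 3*x^2 + 2*x + C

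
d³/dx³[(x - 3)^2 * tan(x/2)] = 3*x^2*tan(x/2)^4/4 + x^2*tan(x/2)^2 + x^2/4 - 9*x*tan(x/2)^4/2 + 3*x*tan(x/2)^3 - 6*x*tan(x/2)^2 + 3*x*tan(x/2) - 3*x/2 + 27*tan(x/2)^4/4 - 9*tan(x/2)^3 + 12*tan(x/2)^2 - 9*tan(x/2) + 21/4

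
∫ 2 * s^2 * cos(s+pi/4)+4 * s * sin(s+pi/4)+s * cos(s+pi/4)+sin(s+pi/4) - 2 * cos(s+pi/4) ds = (2*s^2 + s - 2)*sin(s + pi/4) + C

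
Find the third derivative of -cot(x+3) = 6*cot(x + 3)^4 + 8*cot(x + 3)^2 + 2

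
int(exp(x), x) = exp(x) + C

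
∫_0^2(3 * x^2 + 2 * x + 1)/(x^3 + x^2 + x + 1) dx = log(15)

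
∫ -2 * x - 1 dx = -x^2 - x + C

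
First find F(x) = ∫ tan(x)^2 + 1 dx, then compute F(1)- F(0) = tan(1)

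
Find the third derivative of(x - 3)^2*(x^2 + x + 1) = 24*x - 30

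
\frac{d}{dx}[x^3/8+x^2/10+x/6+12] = 3*x^2/8 + x/5 + 1/6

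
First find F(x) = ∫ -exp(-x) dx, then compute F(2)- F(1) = -exp(-1) + exp(-2)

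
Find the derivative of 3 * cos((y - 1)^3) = -9*(y - 1)^2*sin(y^3 - 3*y^2 + 3*y - 1)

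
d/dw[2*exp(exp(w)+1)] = 2*exp(w + exp(w) + 1)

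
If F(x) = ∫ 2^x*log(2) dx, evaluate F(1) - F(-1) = 3/2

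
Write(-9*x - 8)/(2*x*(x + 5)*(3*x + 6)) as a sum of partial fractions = 37/(90*(x + 5)) - 5/(18*(x + 2)) - 2/(15*x)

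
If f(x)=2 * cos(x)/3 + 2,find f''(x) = -2*cos(x)/3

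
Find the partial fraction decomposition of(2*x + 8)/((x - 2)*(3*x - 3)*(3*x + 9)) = 1/(90*(x + 3)) - 5/(18*(x - 1)) + 4/(15*(x - 2))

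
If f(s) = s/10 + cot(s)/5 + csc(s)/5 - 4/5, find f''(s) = (-1 + 2*cos(s)/sin(s)^2 + 2/sin(s)^2)/(5*sin(s))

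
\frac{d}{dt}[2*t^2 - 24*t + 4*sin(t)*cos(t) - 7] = 4*t - 8*sin(t)^2 - 20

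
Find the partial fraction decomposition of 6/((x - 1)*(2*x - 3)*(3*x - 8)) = 54/(35*(3*x - 8)) - 24/(7*(2*x - 3)) + 6/(5*(x - 1))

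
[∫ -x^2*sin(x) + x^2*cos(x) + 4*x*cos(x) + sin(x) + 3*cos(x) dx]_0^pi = -(1 + pi)^2 - 1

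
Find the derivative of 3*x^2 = 6*x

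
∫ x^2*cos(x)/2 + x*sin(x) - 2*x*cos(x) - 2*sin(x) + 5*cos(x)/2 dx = ((x - 2)^2 + 1)*sin(x)/2 + C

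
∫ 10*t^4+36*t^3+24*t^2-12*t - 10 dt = 2*t^5 + 9*t^4 + 8*t^3 - 6*t^2 - 10*t + C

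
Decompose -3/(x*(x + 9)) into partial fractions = 1/(3*(x + 9)) - 1/(3*x)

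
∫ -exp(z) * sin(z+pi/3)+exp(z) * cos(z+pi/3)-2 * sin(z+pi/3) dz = (exp(z) + 2)*cos(z + pi/3) + C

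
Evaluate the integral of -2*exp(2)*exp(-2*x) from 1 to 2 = -1 + exp(-2)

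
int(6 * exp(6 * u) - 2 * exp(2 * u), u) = exp(6*u) - exp(2*u) + C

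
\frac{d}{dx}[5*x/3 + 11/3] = 5/3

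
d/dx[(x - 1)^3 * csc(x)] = (x - 1)^2*(-x*cos(x)/sin(x) + 3 + cos(x)/sin(x))/sin(x)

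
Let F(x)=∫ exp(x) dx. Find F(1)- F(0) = -1 + E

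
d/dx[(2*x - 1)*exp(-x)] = (3 - 2*x)*exp(-x)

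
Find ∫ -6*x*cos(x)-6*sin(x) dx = -6*x*sin(x) + C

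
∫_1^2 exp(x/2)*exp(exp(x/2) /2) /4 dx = -exp(exp(1/2)/2) + exp(E/2)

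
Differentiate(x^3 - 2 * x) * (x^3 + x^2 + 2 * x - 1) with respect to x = 6*x^5 + 5*x^4 - 9*x^2 - 8*x + 2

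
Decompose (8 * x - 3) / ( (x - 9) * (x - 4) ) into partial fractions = -29/(5*(x - 4)) + 69/(5*(x - 9))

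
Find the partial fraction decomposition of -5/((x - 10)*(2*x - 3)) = 10/(17*(2*x - 3)) - 5/(17*(x - 10))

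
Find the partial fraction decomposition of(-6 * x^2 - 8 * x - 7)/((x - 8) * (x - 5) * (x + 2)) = -3/(14*(x + 2)) + 197/(21*(x - 5)) - 91/(6*(x - 8))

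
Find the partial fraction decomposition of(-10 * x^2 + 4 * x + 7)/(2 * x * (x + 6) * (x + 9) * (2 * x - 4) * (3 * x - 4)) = 441/(21824*(3*x - 4)) - 839/(36828*(x + 9)) + 377/(12672*(x + 6)) - 25/(1408*(x - 2)) + 7/(1728*x)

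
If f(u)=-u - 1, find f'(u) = -1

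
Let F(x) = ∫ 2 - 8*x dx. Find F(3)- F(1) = -28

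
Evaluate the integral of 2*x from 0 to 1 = 1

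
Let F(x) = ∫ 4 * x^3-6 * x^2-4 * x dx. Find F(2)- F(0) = -8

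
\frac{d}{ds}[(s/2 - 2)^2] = s/2 - 2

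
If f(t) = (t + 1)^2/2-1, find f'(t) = t + 1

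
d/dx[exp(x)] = exp(x)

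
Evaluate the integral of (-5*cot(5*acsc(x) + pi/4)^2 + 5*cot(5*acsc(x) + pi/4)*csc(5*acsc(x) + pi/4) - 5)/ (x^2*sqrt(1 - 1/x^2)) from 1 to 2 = -1/(-sqrt(2)/4 + sqrt(6)/4) - 3 - sqrt(3) - sqrt(2)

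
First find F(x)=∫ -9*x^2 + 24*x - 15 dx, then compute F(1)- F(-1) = -36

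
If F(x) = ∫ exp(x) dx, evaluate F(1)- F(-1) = E - exp(-1)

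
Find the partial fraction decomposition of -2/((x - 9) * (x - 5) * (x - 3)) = -1/(6*(x - 3)) + 1/(4*(x - 5)) - 1/(12*(x - 9))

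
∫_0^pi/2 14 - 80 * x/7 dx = -42 - 2*(-3 + 5*pi/14)*(2*pi + 7)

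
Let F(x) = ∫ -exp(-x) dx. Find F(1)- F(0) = -1 + exp(-1)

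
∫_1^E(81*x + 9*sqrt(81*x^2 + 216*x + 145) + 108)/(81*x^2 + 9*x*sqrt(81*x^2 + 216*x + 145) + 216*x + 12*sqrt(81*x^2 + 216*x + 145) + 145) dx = -log(21 + sqrt(442)) + log(12 + 9*E + sqrt(1 + (12 + 9*E)^2))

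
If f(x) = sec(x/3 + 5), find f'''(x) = 2*tan(x/3 + 5)^3*sec(x/3 + 5)/9 + 5*tan(x/3 + 5)*sec(x/3 + 5)/27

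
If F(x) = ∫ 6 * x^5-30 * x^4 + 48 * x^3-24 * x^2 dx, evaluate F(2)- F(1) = 1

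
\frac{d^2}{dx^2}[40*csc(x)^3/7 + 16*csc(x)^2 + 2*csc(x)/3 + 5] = 2*(-1/3 - 32/sin(x) - 526/(21*sin(x)^2) + 48/sin(x)^3 + 240/(7*sin(x)^4))/sin(x)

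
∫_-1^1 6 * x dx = 0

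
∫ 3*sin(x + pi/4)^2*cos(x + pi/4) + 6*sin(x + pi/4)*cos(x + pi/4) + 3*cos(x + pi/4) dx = (sin(x + pi/4) + 1)^3 + C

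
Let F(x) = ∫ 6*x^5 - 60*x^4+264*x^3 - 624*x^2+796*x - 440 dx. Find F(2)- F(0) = -216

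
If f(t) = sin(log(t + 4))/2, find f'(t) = cos(log(t + 4))/(2*t + 8)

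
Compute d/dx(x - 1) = 1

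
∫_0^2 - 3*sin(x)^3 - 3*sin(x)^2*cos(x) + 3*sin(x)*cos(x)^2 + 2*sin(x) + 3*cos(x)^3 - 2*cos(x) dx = -2*sin(2) + (cos(2) + sin(2))^3 - 2*cos(2) + 1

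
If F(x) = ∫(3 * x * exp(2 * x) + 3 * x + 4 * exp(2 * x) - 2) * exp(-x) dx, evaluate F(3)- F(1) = -4*E - 10*exp(-3) + 4*exp(-1) + 10*exp(3)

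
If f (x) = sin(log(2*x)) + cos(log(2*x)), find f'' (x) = -2*cos(log(x) + log(2))/x^2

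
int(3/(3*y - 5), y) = log(5 - 3*y) + C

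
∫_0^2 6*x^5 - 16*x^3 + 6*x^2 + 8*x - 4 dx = 24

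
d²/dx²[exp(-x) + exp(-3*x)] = (exp(2*x) + 9)*exp(-3*x)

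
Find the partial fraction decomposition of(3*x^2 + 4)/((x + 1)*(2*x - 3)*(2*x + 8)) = 43/(110*(2*x - 3)) + 26/(33*(x + 4)) - 7/(30*(x + 1))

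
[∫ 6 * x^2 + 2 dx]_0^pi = 2*pi + 2*pi^3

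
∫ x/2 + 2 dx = x^2/4 + 2*x + C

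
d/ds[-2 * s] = -2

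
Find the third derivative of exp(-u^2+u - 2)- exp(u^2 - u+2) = (-8*u^3*exp(2*u^2 - 2*u + 4) - 8*u^3 + 12*u^2*exp(2*u^2 - 2*u + 4) + 12*u^2 - 18*u*exp(2*u^2 - 2*u + 4) + 6*u + 7*exp(2*u^2 - 2*u + 4) - 5)*exp(-u^2 + u - 2)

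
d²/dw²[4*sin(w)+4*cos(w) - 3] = -4*sin(w) - 4*cos(w)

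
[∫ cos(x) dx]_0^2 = sin(2)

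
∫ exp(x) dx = exp(x) + C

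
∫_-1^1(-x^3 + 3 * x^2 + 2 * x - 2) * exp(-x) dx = -E - exp(-1)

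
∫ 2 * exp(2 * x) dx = exp(2*x) + C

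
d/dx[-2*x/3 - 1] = -2/3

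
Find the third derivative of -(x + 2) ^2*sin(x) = x^2*cos(x) + 6*x*sin(x) + 4*x*cos(x) + 12*sin(x) - 2*cos(x)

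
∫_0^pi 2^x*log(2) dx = -1 + 2^pi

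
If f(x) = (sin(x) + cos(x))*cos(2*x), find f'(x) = -6*sqrt(2)*sin(x)^2*cos(x + pi/4) - 5*sin(x) + cos(x)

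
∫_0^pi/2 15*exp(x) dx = -15 + 15*exp(pi/2)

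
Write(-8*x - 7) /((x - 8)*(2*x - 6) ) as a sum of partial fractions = 31/(10*(x - 3)) - 71/(10*(x - 8))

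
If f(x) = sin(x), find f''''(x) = sin(x)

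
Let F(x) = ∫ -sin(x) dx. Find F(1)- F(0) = -1 + cos(1)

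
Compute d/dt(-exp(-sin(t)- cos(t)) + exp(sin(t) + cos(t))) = sqrt(2)*(exp(2*sin(t))*exp(2*cos(t)) + 1)*exp(-sqrt(2)*sin(t + pi/4))*cos(t + pi/4)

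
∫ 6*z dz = 3*z^2 + C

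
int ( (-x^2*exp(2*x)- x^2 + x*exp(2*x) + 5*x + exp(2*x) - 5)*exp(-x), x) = -2*(x^2 - 3*x + 2)*sinh(x) + C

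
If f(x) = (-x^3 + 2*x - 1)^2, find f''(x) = 30*x^4 - 48*x^2 + 12*x + 8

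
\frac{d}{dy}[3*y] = 3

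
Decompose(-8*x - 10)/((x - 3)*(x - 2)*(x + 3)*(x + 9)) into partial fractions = -31/(396*(x + 9)) + 7/(90*(x + 3)) + 26/(55*(x - 2)) - 17/(36*(x - 3))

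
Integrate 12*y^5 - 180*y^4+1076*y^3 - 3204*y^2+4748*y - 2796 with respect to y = 2*y^6 - 36*y^5 + 269*y^4 - 1068*y^3 + 2374*y^2 - 2796*y + C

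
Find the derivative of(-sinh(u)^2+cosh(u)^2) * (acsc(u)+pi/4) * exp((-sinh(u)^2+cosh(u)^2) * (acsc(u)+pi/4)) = -(4*acsc(u) + pi + 4)*exp(acsc(u) + pi/4)/(4*u^2*sqrt(1 - 1/u^2))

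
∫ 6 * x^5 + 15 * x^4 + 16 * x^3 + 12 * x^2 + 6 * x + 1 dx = x^6 + 3*x^5 + 4*x^4 + 4*x^3 + 3*x^2 + x + C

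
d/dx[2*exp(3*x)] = 6*exp(3*x)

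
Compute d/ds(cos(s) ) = -sin(s)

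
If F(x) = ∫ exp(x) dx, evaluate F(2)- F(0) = -1 + exp(2)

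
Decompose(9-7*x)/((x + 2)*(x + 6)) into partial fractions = -51/(4*(x + 6)) + 23/(4*(x + 2))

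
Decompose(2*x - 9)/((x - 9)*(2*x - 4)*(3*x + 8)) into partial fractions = -129/(980*(3*x + 8)) + 5/(196*(x - 2)) + 9/(490*(x - 9))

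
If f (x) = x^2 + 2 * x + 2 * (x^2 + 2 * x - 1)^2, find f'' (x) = 24*x^2 + 48*x + 10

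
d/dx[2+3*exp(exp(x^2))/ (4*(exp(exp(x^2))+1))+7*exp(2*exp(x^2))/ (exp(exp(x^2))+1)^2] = (3*x*exp(x^2 + exp(x^2)) + 59*x*exp(x^2 + 2*exp(x^2)))/(2*exp(3*exp(x^2)) + 6*exp(2*exp(x^2)) + 6*exp(exp(x^2)) + 2)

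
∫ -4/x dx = -4*log(3*x) + C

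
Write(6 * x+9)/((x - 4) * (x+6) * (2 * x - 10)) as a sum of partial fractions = -27/(220*(x + 6)) - 33/(20*(x - 4)) + 39/(22*(x - 5))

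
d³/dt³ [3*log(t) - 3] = 6/t^3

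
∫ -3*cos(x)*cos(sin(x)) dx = -3*sin(sin(x)) + C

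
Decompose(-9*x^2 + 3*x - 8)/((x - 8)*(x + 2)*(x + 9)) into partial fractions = -764/(119*(x + 9)) + 5/(7*(x + 2)) - 56/(17*(x - 8))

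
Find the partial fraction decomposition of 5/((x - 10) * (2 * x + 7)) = -10/(27*(2*x + 7)) + 5/(27*(x - 10))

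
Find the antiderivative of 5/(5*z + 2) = log(5*z + 2) + C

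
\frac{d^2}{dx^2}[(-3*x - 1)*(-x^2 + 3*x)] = 18*x - 16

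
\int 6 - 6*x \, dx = -3*x^2 + 6*x + C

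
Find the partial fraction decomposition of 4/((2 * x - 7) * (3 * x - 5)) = -12/(11*(3*x - 5)) + 8/(11*(2*x - 7))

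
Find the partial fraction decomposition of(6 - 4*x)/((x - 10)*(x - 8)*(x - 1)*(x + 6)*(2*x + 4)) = 15/(6272*(x + 6)) - 7/(1440*(x + 2)) + 1/(1323*(x - 1)) + 13/(1960*(x - 8)) - 17/(3456*(x - 10))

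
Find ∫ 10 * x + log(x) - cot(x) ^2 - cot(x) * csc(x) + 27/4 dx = 5*x^2 + x*log(x) + 27*x/4 + cot(x) + csc(x) + C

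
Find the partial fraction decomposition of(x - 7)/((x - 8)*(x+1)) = 8/(9*(x + 1)) + 1/(9*(x - 8))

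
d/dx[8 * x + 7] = 8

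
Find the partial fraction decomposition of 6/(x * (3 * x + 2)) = -9/(3*x + 2) + 3/x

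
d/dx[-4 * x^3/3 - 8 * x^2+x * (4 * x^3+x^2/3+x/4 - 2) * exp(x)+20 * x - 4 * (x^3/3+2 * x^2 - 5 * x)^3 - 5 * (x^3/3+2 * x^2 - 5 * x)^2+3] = -4*x^8/3 - 64*x^7/3 - 196*x^6/3 + 854*x^5/3 + 4*x^4*exp(x) + 2000*x^4/3 + 49*x^3*exp(x)/3 - 7240*x^3/3 + 5*x^2*exp(x)/4 + 1796*x^2 - 3*x*exp(x)/2 - 266*x - 2*exp(x) + 20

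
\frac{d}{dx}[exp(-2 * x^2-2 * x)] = (-4*x - 2)*exp(-2*x^2 - 2*x)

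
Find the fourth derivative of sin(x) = sin(x)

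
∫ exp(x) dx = exp(x) + C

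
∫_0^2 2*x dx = 4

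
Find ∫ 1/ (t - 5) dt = log(10 - 2*t) + C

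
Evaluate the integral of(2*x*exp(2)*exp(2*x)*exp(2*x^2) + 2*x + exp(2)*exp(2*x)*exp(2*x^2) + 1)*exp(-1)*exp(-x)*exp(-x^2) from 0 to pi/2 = -E - exp(-pi^2/4 - pi/2 - 1) + exp(-1) + exp(1 + pi/2 + pi^2/4)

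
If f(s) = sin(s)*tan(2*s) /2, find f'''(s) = 24*sin(s)*tan(2*s)^4 + 29*sin(s)*tan(2*s)^2 + 5*sin(s) + 12*cos(s)*tan(2*s)^3 + 23*cos(s)*tan(2*s)/2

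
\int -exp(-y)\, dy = exp(-y) + C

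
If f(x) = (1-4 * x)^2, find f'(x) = 32*x - 8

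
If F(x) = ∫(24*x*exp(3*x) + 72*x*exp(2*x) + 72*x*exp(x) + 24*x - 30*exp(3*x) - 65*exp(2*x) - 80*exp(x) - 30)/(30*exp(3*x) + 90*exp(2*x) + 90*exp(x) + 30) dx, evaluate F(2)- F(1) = -E/(3*(1 + E)) - exp(2)/(4*(1 + E)^2) + exp(4)/(4*(1 + exp(2))^2) + 1/5 + exp(2)/(3*(1 + exp(2)))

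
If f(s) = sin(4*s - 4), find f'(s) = 4*cos(4*s - 4)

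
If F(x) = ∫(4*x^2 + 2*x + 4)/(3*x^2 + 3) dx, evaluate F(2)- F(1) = -log(2)/3 + log(5)/3 + 4/3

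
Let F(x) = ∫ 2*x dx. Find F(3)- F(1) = 8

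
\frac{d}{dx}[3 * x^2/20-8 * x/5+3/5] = 3*x/10 - 8/5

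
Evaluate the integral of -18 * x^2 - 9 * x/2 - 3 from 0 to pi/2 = -3*pi^3/4 - 9*pi^2/16 - 3*pi/2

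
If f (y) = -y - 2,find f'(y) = -1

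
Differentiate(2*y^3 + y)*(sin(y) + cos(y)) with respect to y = sqrt(2)*(2*y^3*cos(y + pi/4) + 6*y^2*sin(y + pi/4) + y*cos(y + pi/4) + sin(y + pi/4))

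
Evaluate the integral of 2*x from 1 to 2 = 3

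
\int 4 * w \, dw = 2*w^2 + C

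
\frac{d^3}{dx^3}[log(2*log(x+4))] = (2*log(x + 4)^2 + 3*log(x + 4) + 2)/(x^3*log(x + 4)^3 + 12*x^2*log(x + 4)^3 + 48*x*log(x + 4)^3 + 64*log(x + 4)^3)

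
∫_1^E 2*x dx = -1 + exp(2)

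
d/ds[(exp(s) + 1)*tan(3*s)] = exp(s)*tan(3*s) + 3*exp(s)/cos(3*s)^2 + 3/cos(3*s)^2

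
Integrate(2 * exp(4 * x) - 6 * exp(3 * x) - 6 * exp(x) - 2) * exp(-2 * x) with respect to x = ((exp(x) - 3)*exp(x) - 1)^2*exp(-2*x) + C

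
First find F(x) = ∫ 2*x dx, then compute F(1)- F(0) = 1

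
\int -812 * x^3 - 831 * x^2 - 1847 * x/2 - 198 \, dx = -203*x^4 - 277*x^3 - 1847*x^2/4 - 198*x + C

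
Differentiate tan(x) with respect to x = cos(x)^(-2)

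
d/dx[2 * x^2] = 4*x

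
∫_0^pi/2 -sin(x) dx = -1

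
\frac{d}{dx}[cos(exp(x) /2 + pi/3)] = -exp(x)*sin(exp(x)/2 + pi/3)/2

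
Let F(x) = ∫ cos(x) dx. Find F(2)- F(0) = sin(2)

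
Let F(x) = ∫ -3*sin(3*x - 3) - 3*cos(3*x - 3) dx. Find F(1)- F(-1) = -cos(6) - sin(6) + 1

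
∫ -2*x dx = -x^2 + C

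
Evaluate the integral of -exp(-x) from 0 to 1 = -1 + exp(-1)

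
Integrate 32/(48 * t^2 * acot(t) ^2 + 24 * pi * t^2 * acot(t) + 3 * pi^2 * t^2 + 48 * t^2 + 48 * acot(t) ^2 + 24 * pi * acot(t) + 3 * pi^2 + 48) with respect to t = 2*acot(acot(t) + pi/4)/3 + C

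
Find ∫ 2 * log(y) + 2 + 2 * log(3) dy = 2*y*log(3*y) + C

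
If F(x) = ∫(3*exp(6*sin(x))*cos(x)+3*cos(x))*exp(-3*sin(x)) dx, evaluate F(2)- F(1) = -exp(3*sin(1)) - exp(-3*sin(2)) + exp(-3*sin(1)) + exp(3*sin(2))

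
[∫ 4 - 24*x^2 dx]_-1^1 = -8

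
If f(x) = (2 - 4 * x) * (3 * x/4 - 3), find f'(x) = 27/2 - 6*x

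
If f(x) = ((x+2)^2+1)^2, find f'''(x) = 24*x + 48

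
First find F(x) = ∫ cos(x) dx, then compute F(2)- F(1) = -sin(1) + sin(2)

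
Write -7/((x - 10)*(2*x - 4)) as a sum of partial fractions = 7/(16*(x - 2)) - 7/(16*(x - 10))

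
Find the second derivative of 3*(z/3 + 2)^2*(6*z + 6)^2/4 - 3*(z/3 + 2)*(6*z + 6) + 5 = 36*z^2 + 252*z + 354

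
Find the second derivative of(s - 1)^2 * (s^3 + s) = 20*s^3 - 24*s^2 + 12*s - 4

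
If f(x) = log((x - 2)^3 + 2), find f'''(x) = (6*x^6 - 72*x^5 + 360*x^4 - 1044*x^3 + 1944*x^2 - 2160*x + 1080)/(x^9 - 18*x^8 + 144*x^7 - 666*x^6 + 1944*x^5 - 3672*x^4 + 4428*x^3 - 3240*x^2 + 1296*x - 216)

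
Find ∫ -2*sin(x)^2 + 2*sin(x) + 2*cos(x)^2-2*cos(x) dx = (sqrt(2)*sin(x + pi/4) - 1)^2 + C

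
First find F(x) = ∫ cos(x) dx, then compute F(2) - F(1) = -sin(1) + sin(2)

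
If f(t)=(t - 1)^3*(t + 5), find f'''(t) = 24*t + 12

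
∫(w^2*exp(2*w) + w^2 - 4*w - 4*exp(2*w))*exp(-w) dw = -2*(-w^2 + 2*w + 2)*sinh(w) + C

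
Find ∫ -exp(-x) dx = exp(-x) + C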